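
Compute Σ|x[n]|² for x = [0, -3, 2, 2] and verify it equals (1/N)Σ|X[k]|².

Time domain:
Σ|x[n]|² = |0|² + |-3|² + |2|² + |2|² = 17.0000

Frequency domain:
(1/4)Σ|X[k]|² = (1/4)(|1|² + |-2+5i|² + |3|² + |-2-5i|²) = (1/4)·68.0000 = 17.0000

Both sides agree, confirming Parseval's theorem.

Σ|x[n]|² = (1/N)Σ|X[k]|² = 17.0000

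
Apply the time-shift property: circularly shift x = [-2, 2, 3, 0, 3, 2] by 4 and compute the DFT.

Time shift by 4: X_shifted[k] = ω_6^(4k) · X[k]
Shifted x = [3, 0, 3, 2, -2, 2]

DFT(x[n-4]) = [8, 1.5000-2.5981i, 3.5000+6.0622i, 0, 3.5000-6.0622i, 1.5000+2.5981i]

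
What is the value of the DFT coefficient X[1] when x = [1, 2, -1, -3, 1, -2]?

X[1] = Σ(n=0 to 5) x[n] · ω_6^(1n) where ω_6 = e^(-2πi/6)
= (1)·ω_6^0 + (2)·ω_6^1 + (-1)·ω_6^2 + (-3)·ω_6^3 + (1)·ω_6^4 + (-2)·ω_6^5

X[1] = 4.0000-1.7321i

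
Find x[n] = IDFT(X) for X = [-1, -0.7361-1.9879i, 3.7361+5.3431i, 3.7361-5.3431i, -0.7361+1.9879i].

x[n] = (1/5) Σ(k=0 to 4) X[k] · e^(2πikn/5)

Computing each x[n]:
x[0] = 1
x[1] = -2
x[2] = 3
x[3] = -2
x[4] = -1

x = [1, -2, 3, -2, -1]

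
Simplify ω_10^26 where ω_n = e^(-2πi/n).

Since ω_10^10 = 1, powers reduce modulo 10.
26 mod 10 = 6
So ω_10^26 = ω_10^6 = e^(-2πi·6/10)

ω_10^26 = ω_10^6 = -0.8090+0.5878i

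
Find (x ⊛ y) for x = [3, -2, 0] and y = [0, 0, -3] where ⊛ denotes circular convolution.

(x ⊛ y)[n] = Σ(m=0 to 2) x[m] · y[(n-m) mod 3]

Computing each output sample:
(x ⊛ y)[0] = 6
(x ⊛ y)[1] = 0
(x ⊛ y)[2] = -9

x ⊛ y = [6, 0, -9]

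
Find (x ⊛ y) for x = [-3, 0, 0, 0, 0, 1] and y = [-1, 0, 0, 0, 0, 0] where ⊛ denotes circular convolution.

(x ⊛ y)[n] = Σ(m=0 to 5) x[m] · y[(n-m) mod 6]

Computing each output sample:
(x ⊛ y)[0] = 3
(x ⊛ y)[1] = 0
(x ⊛ y)[2] = 0
(x ⊛ y)[3] = 0
(x ⊛ y)[4] = 0
(x ⊛ y)[5] = -1

x ⊛ y = [3, 0, 0, 0, 0, -1]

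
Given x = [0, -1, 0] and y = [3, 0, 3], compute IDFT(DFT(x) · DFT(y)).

(x ⊛ y)[n] = Σ(m=0 to 2) x[m] · y[(n-m) mod 3]

Computing each output sample:
(x ⊛ y)[0] = -3
(x ⊛ y)[1] = -3
(x ⊛ y)[2] = 0

x ⊛ y = [-3, -3, 0]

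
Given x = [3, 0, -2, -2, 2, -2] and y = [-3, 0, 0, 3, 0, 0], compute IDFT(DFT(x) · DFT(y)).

(x ⊛ y)[n] = Σ(m=0 to 5) x[m] · y[(n-m) mod 6]

Computing each output sample:
(x ⊛ y)[0] = -15
(x ⊛ y)[1] = 6
(x ⊛ y)[2] = 0
(x ⊛ y)[3] = 15
(x ⊛ y)[4] = -6
(x ⊛ y)[5] = 0

x ⊛ y = [-15, 6, 0, 15, -6, 0]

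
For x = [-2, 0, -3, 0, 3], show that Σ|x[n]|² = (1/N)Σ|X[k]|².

Time domain:
Σ|x[n]|² = |-2|² + |0|² + |-3|² + |0|² + |3|² = 22.0000

Frequency domain:
(1/5)Σ|X[k]|² = (1/5)(|-2|² + |1.3541+4.6165i|² + |-5.3541-1.0898i|² + |-5.3541+1.0898i|² + |1.3541-4.6165i|²) = (1/5)·110.0000 = 22.0000

Both sides agree, confirming Parseval's theorem.

Σ|x[n]|² = (1/N)Σ|X[k]|² = 22.0000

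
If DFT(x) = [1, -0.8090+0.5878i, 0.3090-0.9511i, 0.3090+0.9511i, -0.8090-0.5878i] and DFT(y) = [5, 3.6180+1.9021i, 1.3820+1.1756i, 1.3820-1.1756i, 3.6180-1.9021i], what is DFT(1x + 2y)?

By linearity: DFT(1x + 2y) = 1·DFT(x) + 2·DFT(y)
= 1·[1, -0.8090+0.5878i, 0.3090-0.9511i, 0.3090+0.9511i, -0.8090-0.5878i] + 2·[5, 3.6180+1.9021i, 1.3820+1.1756i, 1.3820-1.1756i, 3.6180-1.9021i]

Computing element-wise:
Z[0] = 1·(1) + 2·(5) = 11
Z[1] = 1·(-0.8090+0.5878i) + 2·(3.6180+1.9021i) = 6.4270+4.3920i
Z[2] = 1·(0.3090-0.9511i) + 2·(1.3820+1.1756i) = 3.0730+1.4001i
Z[3] = 1·(0.3090+0.9511i) + 2·(1.3820-1.1756i) = 3.0730-1.4001i
Z[4] = 1·(-0.8090-0.5878i) + 2·(3.6180-1.9021i) = 6.4270-4.3920i

DFT(1x + 2y) = 1·X + 2·Y = [11, 6.4270+4.3920i, 3.0730+1.4001i, 3.0730-1.4001i, 6.4270-4.3920i]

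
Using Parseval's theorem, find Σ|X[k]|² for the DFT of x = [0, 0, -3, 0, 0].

Parseval: Σ|x[n]|² = (1/N)Σ|X[k]|², so Σ|X[k]|² = N·Σ|x[n]|² = 5·9.0000

Σ|X[k]|² = N·Σ|x[n]|² = 5·9.0000 = 45.0000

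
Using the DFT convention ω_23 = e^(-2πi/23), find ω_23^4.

ω_23^4 = e^(-2πi·4/23)
= cos(-2π·4/23) + i·sin(-2π·4/23)
= cos(-8π/23) + i·sin(-8π/23)

ω_23^4 = cos(-8π/23) + i·sin(-8π/23) = 0.4601-0.8879i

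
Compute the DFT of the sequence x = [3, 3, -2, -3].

X[k] = Σ(n=0 to 3) x[n] · ω_4^(nk)
where ω_4 = e^(-2πi/4)

Computing each X[k]:
X[0] = 1
X[1] = 5-6i
X[2] = 1
X[3] = 5+6i

X = [1, 5-6i, 1, 5+6i]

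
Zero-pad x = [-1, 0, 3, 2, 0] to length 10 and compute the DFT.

Original 5-point DFT: [4, -5.0451-0.5878i, 0.5451+0.9511i, 0.5451-0.9511i, -5.0451+0.5878i]
Zero-padded 10-point DFT provides frequency interpolation.

DFT_10([x, 0, ...]) = [4, -0.6910-4.7553i, -5.0451-0.5878i, -1.8090+2.9389i, 0.5451+0.9511i, 0, 0.5451-0.9511i, -1.8090-2.9389i, -5.0451+0.5878i, -0.6910+4.7553i]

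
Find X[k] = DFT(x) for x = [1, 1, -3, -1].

X[k] = Σ(n=0 to 3) x[n] · ω_4^(nk)
where ω_4 = e^(-2πi/4)

Computing each X[k]:
X[0] = -2
X[1] = 4-2i
X[2] = -2
X[3] = 4+2i

X = [-2, 4-2i, -2, 4+2i]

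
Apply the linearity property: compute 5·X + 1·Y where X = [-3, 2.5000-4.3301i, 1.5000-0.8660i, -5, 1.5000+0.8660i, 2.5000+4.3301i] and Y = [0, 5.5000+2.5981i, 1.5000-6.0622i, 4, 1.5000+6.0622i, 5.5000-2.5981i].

By linearity: DFT(5x + 1y) = 5·DFT(x) + 1·DFT(y)
= 5·[-3, 2.5000-4.3301i, 1.5000-0.8660i, -5, 1.5000+0.8660i, 2.5000+4.3301i] + 1·[0, 5.5000+2.5981i, 1.5000-6.0622i, 4, 1.5000+6.0622i, 5.5000-2.5981i]

Computing element-wise:
Z[0] = 5·(-3) + 1·(0) = -15
Z[1] = 5·(2.5000-4.3301i) + 1·(5.5000+2.5981i) = 18.0000-19.0524i
Z[2] = 5·(1.5000-0.8660i) + 1·(1.5000-6.0622i) = 9.0000-10.3922i
Z[3] = 5·(-5) + 1·(4) = -21
Z[4] = 5·(1.5000+0.8660i) + 1·(1.5000+6.0622i) = 9.0000+10.3922i
Z[5] = 5·(2.5000+4.3301i) + 1·(5.5000-2.5981i) = 18.0000+19.0524i

DFT(5x + 1y) = 5·X + 1·Y = [-15, 18.0000-19.0524i, 9.0000-10.3922i, -21, 9.0000+10.3922i, 18.0000+19.0524i]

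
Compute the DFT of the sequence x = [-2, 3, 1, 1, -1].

X[k] = Σ(n=0 to 4) x[n] · ω_5^(nk)
where ω_5 = e^(-2πi/5)

Computing each X[k]:
X[0] = 2
X[1] = -3.0000-3.8042i
X[2] = -3.0000-2.3511i
X[3] = -3.0000+2.3511i
X[4] = -3.0000+3.8042i

X = [2, -3.0000-3.8042i, -3.0000-2.3511i, -3.0000+2.3511i, -3.0000+3.8042i]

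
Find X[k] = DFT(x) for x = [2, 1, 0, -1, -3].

X[k] = Σ(n=0 to 4) x[n] · ω_5^(nk)
where ω_5 = e^(-2πi/5)

Computing each X[k]:
X[0] = -1
X[1] = 2.1910-4.3920i
X[2] = 3.3090-1.4001i
X[3] = 3.3090+1.4001i
X[4] = 2.1910+4.3920i

X = [-1, 2.1910-4.3920i, 3.3090-1.4001i, 3.3090+1.4001i, 2.1910+4.3920i]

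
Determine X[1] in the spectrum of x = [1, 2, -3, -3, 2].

X[1] = Σ(n=0 to 4) x[n] · ω_5^(1n) where ω_5 = e^(-2πi/5)
= (1)·ω_5^0 + (2)·ω_5^1 + (-3)·ω_5^2 + (-3)·ω_5^3 + (2)·ω_5^4

X[1] = 7.0902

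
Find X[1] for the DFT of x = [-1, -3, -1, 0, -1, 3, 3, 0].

X[1] = Σ(n=0 to 7) x[n] · ω_8^(1n) where ω_8 = e^(-2πi/8)
= (-1)·ω_8^0 + (-3)·ω_8^1 + (-1)·ω_8^2 + (0)·ω_8^3 + (-1)·ω_8^4 + (3)·ω_8^5 + (3)·ω_8^6 + (0)·ω_8^7

X[1] = -4.2426+8.2426i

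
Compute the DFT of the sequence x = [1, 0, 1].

X[k] = Σ(n=0 to 2) x[n] · ω_3^(nk)
where ω_3 = e^(-2πi/3)

Computing each X[k]:
X[0] = 2
X[1] = 0.5000+0.8660i
X[2] = 0.5000-0.8660i

X = [2, 0.5000+0.8660i, 0.5000-0.8660i]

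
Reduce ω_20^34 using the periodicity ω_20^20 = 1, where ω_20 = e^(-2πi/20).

Since ω_20^20 = 1, powers reduce modulo 20.
34 mod 20 = 14
So ω_20^34 = ω_20^14 = e^(-2πi·14/20)

ω_20^34 = ω_20^14 = -0.3090+0.9511i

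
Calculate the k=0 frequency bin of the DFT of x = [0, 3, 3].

X[0] = Σ(n=0 to 2) x[n] · ω_3^0 = Σ x[n]
= (0) + (3) + (3)

X[0] = 6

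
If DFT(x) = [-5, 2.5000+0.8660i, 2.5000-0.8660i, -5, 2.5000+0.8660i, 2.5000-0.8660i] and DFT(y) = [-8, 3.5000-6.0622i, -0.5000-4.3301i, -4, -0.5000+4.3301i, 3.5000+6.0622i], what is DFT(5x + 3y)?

By linearity: DFT(5x + 3y) = 5·DFT(x) + 3·DFT(y)
= 5·[-5, 2.5000+0.8660i, 2.5000-0.8660i, -5, 2.5000+0.8660i, 2.5000-0.8660i] + 3·[-8, 3.5000-6.0622i, -0.5000-4.3301i, -4, -0.5000+4.3301i, 3.5000+6.0622i]

Computing element-wise:
Z[0] = 5·(-5) + 3·(-8) = -49
Z[1] = 5·(2.5000+0.8660i) + 3·(3.5000-6.0622i) = 23.0000-13.8566i
Z[2] = 5·(2.5000-0.8660i) + 3·(-0.5000-4.3301i) = 11.0000-17.3203i
Z[3] = 5·(-5) + 3·(-4) = -37
Z[4] = 5·(2.5000+0.8660i) + 3·(-0.5000+4.3301i) = 11.0000+17.3203i
Z[5] = 5·(2.5000-0.8660i) + 3·(3.5000+6.0622i) = 23.0000+13.8566i

DFT(5x + 3y) = 5·X + 3·Y = [-49, 23.0000-13.8566i, 11.0000-17.3203i, -37, 11.0000+17.3203i, 23.0000+13.8566i]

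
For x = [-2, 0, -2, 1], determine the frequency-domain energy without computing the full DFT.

Parseval: Σ|x[n]|² = (1/N)Σ|X[k]|², so Σ|X[k]|² = N·Σ|x[n]|² = 4·9.0000

Σ|X[k]|² = N·Σ|x[n]|² = 4·9.0000 = 36.0000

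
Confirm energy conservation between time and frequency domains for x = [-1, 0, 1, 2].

Time domain:
Σ|x[n]|² = |-1|² + |0|² + |1|² + |2|² = 6.0000

Frequency domain:
(1/4)Σ|X[k]|² = (1/4)(|2|² + |-2+2i|² + |-2|² + |-2-2i|²) = (1/4)·24.0000 = 6.0000

Both sides agree, confirming Parseval's theorem.

Σ|x[n]|² = (1/N)Σ|X[k]|² = 6.0000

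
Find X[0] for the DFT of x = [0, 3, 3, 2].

X[0] = Σ(n=0 to 3) x[n] · ω_4^0 = Σ x[n]
= (0) + (3) + (3) + (2)

X[0] = 8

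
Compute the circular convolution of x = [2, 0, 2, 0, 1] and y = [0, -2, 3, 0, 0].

(x ⊛ y)[n] = Σ(m=0 to 4) x[m] · y[(n-m) mod 5]

Computing each output sample:
(x ⊛ y)[0] = -2
(x ⊛ y)[1] = -1
(x ⊛ y)[2] = 6
(x ⊛ y)[3] = -4
(x ⊛ y)[4] = 6

x ⊛ y = [-2, -1, 6, -4, 6]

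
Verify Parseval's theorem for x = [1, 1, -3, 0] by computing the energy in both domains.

Time domain:
Σ|x[n]|² = |1|² + |1|² + |-3|² + |0|² = 11.0000

Frequency domain:
(1/4)Σ|X[k]|² = (1/4)(|-1|² + |4-1i|² + |-3|² + |4+1i|²) = (1/4)·44.0000 = 11.0000

Both sides agree, confirming Parseval's theorem.

Σ|x[n]|² = (1/N)Σ|X[k]|² = 11.0000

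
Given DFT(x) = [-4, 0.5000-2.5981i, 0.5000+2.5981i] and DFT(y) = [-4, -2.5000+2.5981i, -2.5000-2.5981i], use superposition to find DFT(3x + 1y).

By linearity: DFT(3x + 1y) = 3·DFT(x) + 1·DFT(y)
= 3·[-4, 0.5000-2.5981i, 0.5000+2.5981i] + 1·[-4, -2.5000+2.5981i, -2.5000-2.5981i]

Computing element-wise:
Z[0] = 3·(-4) + 1·(-4) = -16
Z[1] = 3·(0.5000-2.5981i) + 1·(-2.5000+2.5981i) = -1.0000-5.1962i
Z[2] = 3·(0.5000+2.5981i) + 1·(-2.5000-2.5981i) = -1.0000+5.1962i

DFT(3x + 1y) = 3·X + 1·Y = [-16, -1.0000-5.1962i, -1.0000+5.1962i]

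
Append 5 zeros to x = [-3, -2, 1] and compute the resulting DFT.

Original 3-point DFT: [-4, -2.5000+2.5981i, -2.5000-2.5981i]
Zero-padded 8-point DFT provides frequency interpolation.

DFT_8([x, 0, ...]) = [-4, -4.4142+0.4142i, -4+2i, -1.5858+2.4142i, 0, -1.5858-2.4142i, -4-2i, -4.4142-0.4142i]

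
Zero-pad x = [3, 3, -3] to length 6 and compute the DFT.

Original 3-point DFT: [3, 3.0000-5.1962i, 3.0000+5.1962i]
Zero-padded 6-point DFT provides frequency interpolation.

DFT_6([x, 0, ...]) = [3, 6, 3.0000-5.1962i, -3, 3.0000+5.1962i, 6]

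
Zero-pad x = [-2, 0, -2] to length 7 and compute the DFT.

Original 3-point DFT: [-4, -1.0000-1.7321i, -1.0000+1.7321i]
Zero-padded 7-point DFT provides frequency interpolation.

DFT_7([x, 0, ...]) = [-4, -1.5550+1.9499i, -0.1981-0.8678i, -3.2470-1.5637i, -3.2470+1.5637i, -0.1981+0.8678i, -1.5550-1.9499i]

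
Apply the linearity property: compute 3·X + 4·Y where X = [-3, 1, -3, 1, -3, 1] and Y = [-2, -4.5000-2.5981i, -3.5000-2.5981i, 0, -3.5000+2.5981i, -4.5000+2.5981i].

By linearity: DFT(3x + 4y) = 3·DFT(x) + 4·DFT(y)
= 3·[-3, 1, -3, 1, -3, 1] + 4·[-2, -4.5000-2.5981i, -3.5000-2.5981i, 0, -3.5000+2.5981i, -4.5000+2.5981i]

Computing element-wise:
Z[0] = 3·(-3) + 4·(-2) = -17
Z[1] = 3·(1) + 4·(-4.5000-2.5981i) = -15.0000-10.3924i
Z[2] = 3·(-3) + 4·(-3.5000-2.5981i) = -23.0000-10.3924i
Z[3] = 3·(1) + 4·(0) = 3
Z[4] = 3·(-3) + 4·(-3.5000+2.5981i) = -23.0000+10.3924i
Z[5] = 3·(1) + 4·(-4.5000+2.5981i) = -15.0000+10.3924i

DFT(3x + 4y) = 3·X + 4·Y = [-17, -15.0000-10.3924i, -23.0000-10.3924i, 3, -23.0000+10.3924i, -15.0000+10.3924i]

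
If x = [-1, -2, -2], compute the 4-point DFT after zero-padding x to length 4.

Original 3-point DFT: [-5, 1, 1]
Zero-padded 4-point DFT provides frequency interpolation.

DFT_4([x, 0, ...]) = [-5, 1+2i, -1, 1-2i]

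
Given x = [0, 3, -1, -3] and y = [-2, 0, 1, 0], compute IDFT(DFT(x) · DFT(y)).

(x ⊛ y)[n] = Σ(m=0 to 3) x[m] · y[(n-m) mod 4]

Computing each output sample:
(x ⊛ y)[0] = -1
(x ⊛ y)[1] = -9
(x ⊛ y)[2] = 2
(x ⊛ y)[3] = 9

x ⊛ y = [-1, -9, 2, 9]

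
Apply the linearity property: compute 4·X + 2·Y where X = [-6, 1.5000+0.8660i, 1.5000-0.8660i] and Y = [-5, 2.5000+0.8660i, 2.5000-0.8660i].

By linearity: DFT(4x + 2y) = 4·DFT(x) + 2·DFT(y)
= 4·[-6, 1.5000+0.8660i, 1.5000-0.8660i] + 2·[-5, 2.5000+0.8660i, 2.5000-0.8660i]

Computing element-wise:
Z[0] = 4·(-6) + 2·(-5) = -34
Z[1] = 4·(1.5000+0.8660i) + 2·(2.5000+0.8660i) = 11.0000+5.1960i
Z[2] = 4·(1.5000-0.8660i) + 2·(2.5000-0.8660i) = 11.0000-5.1960i

DFT(4x + 2y) = 4·X + 2·Y = [-34, 11.0000+5.1960i, 11.0000-5.1960i]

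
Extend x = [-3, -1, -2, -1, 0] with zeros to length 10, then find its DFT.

Original 5-point DFT: [-7, -0.8820+1.5388i, -3.1180-0.3633i, -3.1180+0.3633i, -0.8820-1.5388i]
Zero-padded 10-point DFT provides frequency interpolation.

DFT_10([x, 0, ...]) = [-7, -4.1180+3.4410i, -0.8820+1.5388i, -1.8820-0.8123i, -3.1180-0.3633i, -3, -3.1180+0.3633i, -1.8820+0.8123i, -0.8820-1.5388i, -4.1180-3.4410i]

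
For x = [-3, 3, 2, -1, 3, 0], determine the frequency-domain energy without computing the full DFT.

Parseval: Σ|x[n]|² = (1/N)Σ|X[k]|², so Σ|X[k]|² = N·Σ|x[n]|² = 6·32.0000

Σ|X[k]|² = N·Σ|x[n]|² = 6·32.0000 = 192.0000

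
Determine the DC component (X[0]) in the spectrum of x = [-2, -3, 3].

X[0] = Σ(n=0 to 2) x[n] · ω_3^0 = Σ x[n]
= (-2) + (-3) + (3)

X[0] = -2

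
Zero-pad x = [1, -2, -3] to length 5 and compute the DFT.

Original 3-point DFT: [-4, 3.5000-0.8660i, 3.5000+0.8660i]
Zero-padded 5-point DFT provides frequency interpolation.

DFT_5([x, 0, ...]) = [-4, 2.8090+3.6655i, 1.6910-1.6776i, 1.6910+1.6776i, 2.8090-3.6655i]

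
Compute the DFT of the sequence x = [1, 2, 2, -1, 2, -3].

X[k] = Σ(n=0 to 5) x[n] · ω_6^(nk)
where ω_6 = e^(-2πi/6)

Computing each X[k]:
X[0] = 3
X[1] = -0.5000-4.3301i
X[2] = -1.5000-4.3301i
X[3] = 7
X[4] = -1.5000+4.3301i
X[5] = -0.5000+4.3301i

X = [3, -0.5000-4.3301i, -1.5000-4.3301i, 7, -1.5000+4.3301i, -0.5000+4.3301i]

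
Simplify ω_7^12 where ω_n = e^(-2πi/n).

Since ω_7^7 = 1, powers reduce modulo 7.
12 mod 7 = 5
So ω_7^12 = ω_7^5 = e^(-2πi·5/7)

ω_7^12 = ω_7^5 = -0.2225+0.9749i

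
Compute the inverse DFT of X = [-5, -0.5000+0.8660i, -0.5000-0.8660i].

x[n] = (1/3) Σ(k=0 to 2) X[k] · e^(2πikn/3)

Computing each x[n]:
x[0] = -2
x[1] = -2
x[2] = -1

x = [-2, -2, -1]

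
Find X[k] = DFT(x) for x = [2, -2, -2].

X[k] = Σ(n=0 to 2) x[n] · ω_3^(nk)
where ω_3 = e^(-2πi/3)

Computing each X[k]:
X[0] = -2
X[1] = 4
X[2] = 4

X = [-2, 4, 4]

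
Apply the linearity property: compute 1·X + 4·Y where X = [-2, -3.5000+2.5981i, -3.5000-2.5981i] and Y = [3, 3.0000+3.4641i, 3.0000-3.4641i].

By linearity: DFT(1x + 4y) = 1·DFT(x) + 4·DFT(y)
= 1·[-2, -3.5000+2.5981i, -3.5000-2.5981i] + 4·[3, 3.0000+3.4641i, 3.0000-3.4641i]

Computing element-wise:
Z[0] = 1·(-2) + 4·(3) = 10
Z[1] = 1·(-3.5000+2.5981i) + 4·(3.0000+3.4641i) = 8.5000+16.4545i
Z[2] = 1·(-3.5000-2.5981i) + 4·(3.0000-3.4641i) = 8.5000-16.4545i

DFT(1x + 4y) = 1·X + 4·Y = [10, 8.5000+16.4545i, 8.5000-16.4545i]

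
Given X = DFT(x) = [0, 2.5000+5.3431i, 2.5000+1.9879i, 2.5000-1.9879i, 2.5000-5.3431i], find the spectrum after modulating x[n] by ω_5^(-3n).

Modulation property: DFT(ω_5^(-3n)·x[n]) = X[(k-3) mod 5], so circularly shift X by 3 positions.

X[k-3] = [2.5000+1.9879i, 2.5000-1.9879i, 2.5000-5.3431i, 0, 2.5000+5.3431i]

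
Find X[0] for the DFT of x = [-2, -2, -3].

X[0] = Σ(n=0 to 2) x[n] · ω_3^0 = Σ x[n]
= (-2) + (-2) + (-3)

X[0] = -7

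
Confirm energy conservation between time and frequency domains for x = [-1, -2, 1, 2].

Time domain:
Σ|x[n]|² = |-1|² + |-2|² + |1|² + |2|² = 10.0000

Frequency domain:
(1/4)Σ|X[k]|² = (1/4)(|0|² + |-2+4i|² + |0|² + |-2-4i|²) = (1/4)·40.0000 = 10.0000

Both sides agree, confirming Parseval's theorem.

Σ|x[n]|² = (1/N)Σ|X[k]|² = 10.0000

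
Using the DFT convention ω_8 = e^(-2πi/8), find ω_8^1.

ω_8^1 = e^(-2πi·1/8)
= cos(-2π·1/8) + i·sin(-2π·1/8)
= cos(-2π/8) + i·sin(-2π/8)

ω_8^1 = cos(-2π/8) + i·sin(-2π/8) = 0.7071-0.7071i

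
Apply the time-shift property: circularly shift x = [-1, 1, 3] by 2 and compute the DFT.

Time shift by 2: X_shifted[k] = ω_3^(2k) · X[k]
Shifted x = [1, 3, -1]

DFT(x[n-2]) = [3, -3.4641i, 3.4641i]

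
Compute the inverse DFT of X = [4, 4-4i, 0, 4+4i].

x[n] = (1/4) Σ(k=0 to 3) X[k] · e^(2πikn/4)

Computing each x[n]:
x[0] = 3
x[1] = 3
x[2] = -1
x[3] = -1

x = [3, 3, -1, -1]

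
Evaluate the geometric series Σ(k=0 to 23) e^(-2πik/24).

Sum of all nth roots of unity equals 0 for n > 1 (geometric series with r ≠ 1).

0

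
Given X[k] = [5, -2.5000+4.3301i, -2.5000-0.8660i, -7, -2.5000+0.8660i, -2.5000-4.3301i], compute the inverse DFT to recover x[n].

x[n] = (1/6) Σ(k=0 to 5) X[k] · e^(2πikn/6)

Computing each x[n]:
x[0] = -2
x[1] = 1
x[2] = -1
x[3] = 2
x[4] = 2
x[5] = 3

x = [-2, 1, -1, 2, 2, 3]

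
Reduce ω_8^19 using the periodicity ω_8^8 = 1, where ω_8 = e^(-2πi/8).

Since ω_8^8 = 1, powers reduce modulo 8.
19 mod 8 = 3
So ω_8^19 = ω_8^3 = e^(-2πi·3/8)

ω_8^19 = ω_8^3 = -0.7071-0.7071i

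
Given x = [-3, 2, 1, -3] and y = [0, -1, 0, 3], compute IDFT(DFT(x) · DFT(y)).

(x ⊛ y)[n] = Σ(m=0 to 3) x[m] · y[(n-m) mod 4]

Computing each output sample:
(x ⊛ y)[0] = 9
(x ⊛ y)[1] = 6
(x ⊛ y)[2] = -11
(x ⊛ y)[3] = -10

x ⊛ y = [9, 6, -11, -10]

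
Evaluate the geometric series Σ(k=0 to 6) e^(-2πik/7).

Sum of all nth roots of unity equals 0 for n > 1 (geometric series with r ≠ 1).

0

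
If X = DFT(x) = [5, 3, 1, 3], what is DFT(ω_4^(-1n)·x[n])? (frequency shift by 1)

Modulation property: DFT(ω_4^(-1n)·x[n]) = X[(k-1) mod 4], so circularly shift X by 1 positions.

X[k-1] = [3, 5, 3, 1]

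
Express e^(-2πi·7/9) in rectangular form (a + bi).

ω_9^7 = e^(-2πi·7/9)
= cos(-2π·7/9) + i·sin(-2π·7/9)
= cos(-14π/9) + i·sin(-14π/9)

ω_9^7 = cos(-14π/9) + i·sin(-14π/9) = 0.1736+0.9848i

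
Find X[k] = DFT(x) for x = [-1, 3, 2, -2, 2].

X[k] = Σ(n=0 to 4) x[n] · ω_5^(nk)
where ω_5 = e^(-2πi/5)

Computing each X[k]:
X[0] = 4
X[1] = 0.5451-3.3022i
X[2] = -5.0451+3.2164i
X[3] = -5.0451-3.2164i
X[4] = 0.5451+3.3022i

X = [4, 0.5451-3.3022i, -5.0451+3.2164i, -5.0451-3.2164i, 0.5451+3.3022i]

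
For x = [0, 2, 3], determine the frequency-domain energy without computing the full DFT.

Parseval: Σ|x[n]|² = (1/N)Σ|X[k]|², so Σ|X[k]|² = N·Σ|x[n]|² = 3·13.0000

Σ|X[k]|² = N·Σ|x[n]|² = 3·13.0000 = 39.0000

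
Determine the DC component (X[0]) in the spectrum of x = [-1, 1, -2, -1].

X[0] = Σ(n=0 to 3) x[n] · ω_4^0 = Σ x[n]
= (-1) + (1) + (-2) + (-1)

X[0] = -3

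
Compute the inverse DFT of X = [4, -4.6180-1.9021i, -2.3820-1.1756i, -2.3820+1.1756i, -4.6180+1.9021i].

x[n] = (1/5) Σ(k=0 to 4) X[k] · e^(2πikn/5)

Computing each x[n]:
x[0] = -2
x[1] = 2
x[2] = 2
x[3] = 2
x[4] = 0

x = [-2, 2, 2, 2, 0]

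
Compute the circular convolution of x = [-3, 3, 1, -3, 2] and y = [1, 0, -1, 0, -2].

(x ⊛ y)[n] = Σ(m=0 to 4) x[m] · y[(n-m) mod 5]

Computing each output sample:
(x ⊛ y)[0] = -6
(x ⊛ y)[1] = -1
(x ⊛ y)[2] = 10
(x ⊛ y)[3] = -10
(x ⊛ y)[4] = 7

x ⊛ y = [-6, -1, 10, -10, 7]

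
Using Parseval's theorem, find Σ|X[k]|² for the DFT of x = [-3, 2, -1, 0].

Parseval: Σ|x[n]|² = (1/N)Σ|X[k]|², so Σ|X[k]|² = N·Σ|x[n]|² = 4·14.0000

Σ|X[k]|² = N·Σ|x[n]|² = 4·14.0000 = 56.0000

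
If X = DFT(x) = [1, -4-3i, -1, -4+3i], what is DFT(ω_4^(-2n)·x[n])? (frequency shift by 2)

Modulation property: DFT(ω_4^(-2n)·x[n]) = X[(k-2) mod 4], so circularly shift X by 2 positions.

X[k-2] = [-1, -4+3i, 1, -4-3i]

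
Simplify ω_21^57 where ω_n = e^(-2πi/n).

Since ω_21^21 = 1, powers reduce modulo 21.
57 mod 21 = 15
So ω_21^57 = ω_21^15 = e^(-2πi·15/21)

ω_21^57 = ω_21^15 = -0.2225+0.9749i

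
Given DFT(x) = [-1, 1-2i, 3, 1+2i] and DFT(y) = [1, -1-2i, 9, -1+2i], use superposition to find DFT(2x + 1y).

By linearity: DFT(2x + 1y) = 2·DFT(x) + 1·DFT(y)
= 2·[-1, 1-2i, 3, 1+2i] + 1·[1, -1-2i, 9, -1+2i]

Computing element-wise:
Z[0] = 2·(-1) + 1·(1) = -1
Z[1] = 2·(1-2i) + 1·(-1-2i) = 1-6i
Z[2] = 2·(3) + 1·(9) = 15
Z[3] = 2·(1+2i) + 1·(-1+2i) = 1+6i

DFT(2x + 1y) = 2·X + 1·Y = [-1, 1-6i, 15, 1+6i]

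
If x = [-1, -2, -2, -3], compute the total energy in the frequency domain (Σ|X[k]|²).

Parseval: Σ|x[n]|² = (1/N)Σ|X[k]|², so Σ|X[k]|² = N·Σ|x[n]|² = 4·18.0000

Σ|X[k]|² = N·Σ|x[n]|² = 4·18.0000 = 72.0000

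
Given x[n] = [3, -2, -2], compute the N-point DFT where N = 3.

X[k] = Σ(n=0 to 2) x[n] · ω_3^(nk)
where ω_3 = e^(-2πi/3)

Computing each X[k]:
X[0] = -1
X[1] = 5
X[2] = 5

X = [-1, 5, 5]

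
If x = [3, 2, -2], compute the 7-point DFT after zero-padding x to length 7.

Original 3-point DFT: [3, 3.0000-3.4641i, 3.0000+3.4641i]
Zero-padded 7-point DFT provides frequency interpolation.

DFT_7([x, 0, ...]) = [3, 4.6920+0.3862i, 4.3569-2.8176i, -0.0489-2.4314i, -0.0489+2.4314i, 4.3569+2.8176i, 4.6920-0.3862i]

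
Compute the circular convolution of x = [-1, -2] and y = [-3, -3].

(x ⊛ y)[n] = Σ(m=0 to 1) x[m] · y[(n-m) mod 2]

Computing each output sample:
(x ⊛ y)[0] = 9
(x ⊛ y)[1] = 9

x ⊛ y = [9, 9]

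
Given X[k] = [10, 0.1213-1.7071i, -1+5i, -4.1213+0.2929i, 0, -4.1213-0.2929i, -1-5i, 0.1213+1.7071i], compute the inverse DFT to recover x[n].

x[n] = (1/8) Σ(k=0 to 7) X[k] · e^(2πikn/8)

Computing each x[n]:
x[0] = 0
x[1] = 1
x[2] = 2
x[3] = 2
x[4] = 2
x[5] = -1
x[6] = 1
x[7] = 3

x = [0, 1, 2, 2, 2, -1, 1, 3]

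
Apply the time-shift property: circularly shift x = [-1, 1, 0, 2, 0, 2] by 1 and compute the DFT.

Time shift by 1: X_shifted[k] = ω_6^(1k) · X[k]
Shifted x = [2, -1, 1, 0, 2, 0]

DFT(x[n-1]) = [4, 1.7321i, 1, 6, 1, -1.7321i]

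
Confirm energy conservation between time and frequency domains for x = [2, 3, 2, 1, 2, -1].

Time domain:
Σ|x[n]|² = |2|² + |3|² + |2|² + |1|² + |2|² + |-1|² = 23.0000

Frequency domain:
(1/6)Σ|X[k]|² = (1/6)(|9|² + |-3.4641i|² + |-3.4641i|² + |3|² + |3.4641i|² + |3.4641i|²) = (1/6)·138.0000 = 23.0000

Both sides agree, confirming Parseval's theorem.

Σ|x[n]|² = (1/N)Σ|X[k]|² = 23.0000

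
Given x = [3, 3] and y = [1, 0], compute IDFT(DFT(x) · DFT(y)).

(x ⊛ y)[n] = Σ(m=0 to 1) x[m] · y[(n-m) mod 2]

Computing each output sample:
(x ⊛ y)[0] = 3
(x ⊛ y)[1] = 3

x ⊛ y = [3, 3]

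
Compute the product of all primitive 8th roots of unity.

The primitive 8th roots of unity are ω_8^k for k coprime to 8: k ∈ {1, 3, 5, 7}
Their product equals the constant term of the cyclotomic polynomial Φ_8(x) up to sign.
For n ≥ 3, the product of all primitive nth roots of unity is 1. (For n=1 it is 1; for n=2 it is -1.)

1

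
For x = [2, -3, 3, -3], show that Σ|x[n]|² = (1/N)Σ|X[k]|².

Time domain:
Σ|x[n]|² = |2|² + |-3|² + |3|² + |-3|² = 31.0000

Frequency domain:
(1/4)Σ|X[k]|² = (1/4)(|-1|² + |-1|² + |11|² + |-1|²) = (1/4)·124.0000 = 31.0000

Both sides agree, confirming Parseval's theorem.

Σ|x[n]|² = (1/N)Σ|X[k]|² = 31.0000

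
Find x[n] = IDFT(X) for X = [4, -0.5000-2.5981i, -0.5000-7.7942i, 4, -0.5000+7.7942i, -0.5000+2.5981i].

x[n] = (1/6) Σ(k=0 to 5) X[k] · e^(2πikn/6)

Computing each x[n]:
x[0] = 1
x[1] = 3
x[2] = 0
x[3] = 0
x[4] = 3
x[5] = -3

x = [1, 3, 0, 0, 3, -3]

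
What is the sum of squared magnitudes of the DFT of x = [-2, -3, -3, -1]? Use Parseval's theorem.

Parseval: Σ|x[n]|² = (1/N)Σ|X[k]|², so Σ|X[k]|² = N·Σ|x[n]|² = 4·23.0000

Σ|X[k]|² = N·Σ|x[n]|² = 4·23.0000 = 92.0000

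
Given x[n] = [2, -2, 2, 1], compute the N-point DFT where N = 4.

X[k] = Σ(n=0 to 3) x[n] · ω_4^(nk)
where ω_4 = e^(-2πi/4)

Computing each X[k]:
X[0] = 3
X[1] = 3i
X[2] = 5
X[3] = -3i

X = [3, 3i, 5, -3i]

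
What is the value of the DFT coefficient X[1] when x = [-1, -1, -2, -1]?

X[1] = Σ(n=0 to 3) x[n] · ω_4^(1n) where ω_4 = e^(-2πi/4)
= (-1)·ω_4^0 + (-1)·ω_4^1 + (-2)·ω_4^2 + (-1)·ω_4^3

X[1] = 1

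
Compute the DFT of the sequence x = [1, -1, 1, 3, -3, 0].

X[k] = Σ(n=0 to 5) x[n] · ω_6^(nk)
where ω_6 = e^(-2πi/6)

Computing each X[k]:
X[0] = 1
X[1] = -1.5000-2.5981i
X[2] = 5.5000+4.3301i
X[3] = -3
X[4] = 5.5000-4.3301i
X[5] = -1.5000+2.5981i

X = [1, -1.5000-2.5981i, 5.5000+4.3301i, -3, 5.5000-4.3301i, -1.5000+2.5981i]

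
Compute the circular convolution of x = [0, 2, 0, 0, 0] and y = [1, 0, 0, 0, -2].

(x ⊛ y)[n] = Σ(m=0 to 4) x[m] · y[(n-m) mod 5]

Computing each output sample:
(x ⊛ y)[0] = -4
(x ⊛ y)[1] = 2
(x ⊛ y)[2] = 0
(x ⊛ y)[3] = 0
(x ⊛ y)[4] = 0

x ⊛ y = [-4, 2, 0, 0, 0]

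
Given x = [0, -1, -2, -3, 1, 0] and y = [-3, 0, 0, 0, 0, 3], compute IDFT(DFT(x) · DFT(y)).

(x ⊛ y)[n] = Σ(m=0 to 5) x[m] · y[(n-m) mod 6]

Computing each output sample:
(x ⊛ y)[0] = -3
(x ⊛ y)[1] = -3
(x ⊛ y)[2] = -3
(x ⊛ y)[3] = 12
(x ⊛ y)[4] = -3
(x ⊛ y)[5] = 0

x ⊛ y = [-3, -3, -3, 12, -3, 0]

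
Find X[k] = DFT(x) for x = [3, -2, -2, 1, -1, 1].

X[k] = Σ(n=0 to 5) x[n] · ω_6^(nk)
where ω_6 = e^(-2πi/6)

Computing each X[k]:
X[0] = 0
X[1] = 3.0000+3.4641i
X[2] = 6.0000+1.7321i
X[3] = 0
X[4] = 6.0000-1.7321i
X[5] = 3.0000-3.4641i

X = [0, 3.0000+3.4641i, 6.0000+1.7321i, 0, 6.0000-1.7321i, 3.0000-3.4641i]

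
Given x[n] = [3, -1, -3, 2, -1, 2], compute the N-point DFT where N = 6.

X[k] = Σ(n=0 to 5) x[n] · ω_6^(nk)
where ω_6 = e^(-2πi/6)

Computing each X[k]:
X[0] = 2
X[1] = 3.5000+4.3301i
X[2] = 6.5000+0.8660i
X[3] = -4
X[4] = 6.5000-0.8660i
X[5] = 3.5000-4.3301i

X = [2, 3.5000+4.3301i, 6.5000+0.8660i, -4, 6.5000-0.8660i, 3.5000-4.3301i]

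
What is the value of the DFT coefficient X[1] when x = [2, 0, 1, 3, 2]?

X[1] = Σ(n=0 to 4) x[n] · ω_5^(1n) where ω_5 = e^(-2πi/5)
= (2)·ω_5^0 + (0)·ω_5^1 + (1)·ω_5^2 + (3)·ω_5^3 + (2)·ω_5^4

X[1] = -0.6180+3.0777i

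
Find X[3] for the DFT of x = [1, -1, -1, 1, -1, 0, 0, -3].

X[3] = Σ(n=0 to 7) x[n] · ω_8^(3n) where ω_8 = e^(-2πi/8)
= (1)·ω_8^0 + (-1)·ω_8^3 + (-1)·ω_8^6 + (1)·ω_8^9 + (-1)·ω_8^12 + (0)·ω_8^15 + (0)·ω_8^18 + (-3)·ω_8^21

X[3] = 5.5355-3.1213i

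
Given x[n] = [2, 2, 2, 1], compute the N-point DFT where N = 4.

X[k] = Σ(n=0 to 3) x[n] · ω_4^(nk)
where ω_4 = e^(-2πi/4)

Computing each X[k]:
X[0] = 7
X[1] = -1i
X[2] = 1
X[3] = 1i

X = [7, -1i, 1, 1i]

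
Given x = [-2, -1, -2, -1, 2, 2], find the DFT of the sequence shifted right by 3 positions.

Time shift by 3: X_shifted[k] = ω_6^(3k) · X[k]
Shifted x = [-1, 2, 2, -2, -1, -2]

DFT(x[n-3]) = [-2, 0.5000-6.0622i, -3.5000-0.8660i, 2, -3.5000+0.8660i, 0.5000+6.0622i]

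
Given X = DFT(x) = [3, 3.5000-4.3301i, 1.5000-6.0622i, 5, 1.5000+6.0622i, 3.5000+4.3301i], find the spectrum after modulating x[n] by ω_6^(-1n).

Modulation property: DFT(ω_6^(-1n)·x[n]) = X[(k-1) mod 6], so circularly shift X by 1 positions.

X[k-1] = [3.5000+4.3301i, 3, 3.5000-4.3301i, 1.5000-6.0622i, 5, 1.5000+6.0622i]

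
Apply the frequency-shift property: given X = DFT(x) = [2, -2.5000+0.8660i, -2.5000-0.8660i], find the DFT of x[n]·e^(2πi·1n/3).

Modulation property: DFT(ω_3^(-1n)·x[n]) = X[(k-1) mod 3], so circularly shift X by 1 positions.

X[k-1] = [-2.5000-0.8660i, 2, -2.5000+0.8660i]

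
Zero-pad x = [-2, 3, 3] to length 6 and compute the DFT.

Original 3-point DFT: [4, -5, -5]
Zero-padded 6-point DFT provides frequency interpolation.

DFT_6([x, 0, ...]) = [4, -2.0000-5.1962i, -5, -2, -5, -2.0000+5.1962i]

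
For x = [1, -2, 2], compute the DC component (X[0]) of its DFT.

X[0] = Σ(n=0 to 2) x[n] · ω_3^0 = Σ x[n]
= (1) + (-2) + (2)

X[0] = 1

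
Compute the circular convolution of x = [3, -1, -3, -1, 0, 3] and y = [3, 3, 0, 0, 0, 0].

(x ⊛ y)[n] = Σ(m=0 to 5) x[m] · y[(n-m) mod 6]

Computing each output sample:
(x ⊛ y)[0] = 18
(x ⊛ y)[1] = 6
(x ⊛ y)[2] = -12
(x ⊛ y)[3] = -12
(x ⊛ y)[4] = -3
(x ⊛ y)[5] = 9

x ⊛ y = [18, 6, -12, -12, -3, 9]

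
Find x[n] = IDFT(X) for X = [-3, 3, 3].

x[n] = (1/3) Σ(k=0 to 2) X[k] · e^(2πikn/3)

Computing each x[n]:
x[0] = 1
x[1] = -2
x[2] = -2

x = [1, -2, -2]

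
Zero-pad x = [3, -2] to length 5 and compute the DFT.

Original 2-point DFT: [1, 5]
Zero-padded 5-point DFT provides frequency interpolation.

DFT_5([x, 0, ...]) = [1, 2.3820+1.9021i, 4.6180+1.1756i, 4.6180-1.1756i, 2.3820-1.9021i]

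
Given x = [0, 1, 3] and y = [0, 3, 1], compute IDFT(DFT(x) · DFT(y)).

(x ⊛ y)[n] = Σ(m=0 to 2) x[m] · y[(n-m) mod 3]

Computing each output sample:
(x ⊛ y)[0] = 10
(x ⊛ y)[1] = 3
(x ⊛ y)[2] = 3

x ⊛ y = [10, 3, 3]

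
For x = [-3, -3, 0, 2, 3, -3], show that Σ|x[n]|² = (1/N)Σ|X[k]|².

Time domain:
Σ|x[n]|² = |-3|² + |-3|² + |0|² + |2|² + |3|² + |-3|² = 40.0000

Frequency domain:
(1/6)Σ|X[k]|² = (1/6)(|-4|² + |-9.5000+2.5981i|² + |0.5000-2.5981i|² + |4|² + |0.5000+2.5981i|² + |-9.5000-2.5981i|²) = (1/6)·240.0000 = 40.0000

Both sides agree, confirming Parseval's theorem.

Σ|x[n]|² = (1/N)Σ|X[k]|² = 40.0000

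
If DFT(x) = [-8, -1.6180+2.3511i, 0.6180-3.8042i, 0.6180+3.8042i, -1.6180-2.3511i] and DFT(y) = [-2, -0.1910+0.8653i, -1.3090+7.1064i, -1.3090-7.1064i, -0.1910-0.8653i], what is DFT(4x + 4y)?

By linearity: DFT(4x + 4y) = 4·DFT(x) + 4·DFT(y)
= 4·[-8, -1.6180+2.3511i, 0.6180-3.8042i, 0.6180+3.8042i, -1.6180-2.3511i] + 4·[-2, -0.1910+0.8653i, -1.3090+7.1064i, -1.3090-7.1064i, -0.1910-0.8653i]

Computing element-wise:
Z[0] = 4·(-8) + 4·(-2) = -40
Z[1] = 4·(-1.6180+2.3511i) + 4·(-0.1910+0.8653i) = -7.2360+12.8656i
Z[2] = 4·(0.6180-3.8042i) + 4·(-1.3090+7.1064i) = -2.7640+13.2088i
Z[3] = 4·(0.6180+3.8042i) + 4·(-1.3090-7.1064i) = -2.7640-13.2088i
Z[4] = 4·(-1.6180-2.3511i) + 4·(-0.1910-0.8653i) = -7.2360-12.8656i

DFT(4x + 4y) = 4·X + 4·Y = [-40, -7.2360+12.8656i, -2.7640+13.2088i, -2.7640-13.2088i, -7.2360-12.8656i]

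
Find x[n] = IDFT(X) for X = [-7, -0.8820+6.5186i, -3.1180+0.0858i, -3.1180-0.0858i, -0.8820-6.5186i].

x[n] = (1/5) Σ(k=0 to 4) X[k] · e^(2πikn/5)

Computing each x[n]:
x[0] = -3
x[1] = -3
x[2] = -3
x[3] = 0
x[4] = 2

x = [-3, -3, -3, 0, 2]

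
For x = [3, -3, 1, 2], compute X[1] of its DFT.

X[1] = Σ(n=0 to 3) x[n] · ω_4^(1n) where ω_4 = e^(-2πi/4)
= (3)·ω_4^0 + (-3)·ω_4^1 + (1)·ω_4^2 + (2)·ω_4^3

X[1] = 2+5i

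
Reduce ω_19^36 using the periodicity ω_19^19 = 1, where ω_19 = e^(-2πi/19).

Since ω_19^19 = 1, powers reduce modulo 19.
36 mod 19 = 17
So ω_19^36 = ω_19^17 = e^(-2πi·17/19)

ω_19^36 = ω_19^17 = 0.7891+0.6142i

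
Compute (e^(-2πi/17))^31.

Since ω_17^17 = 1, powers reduce modulo 17.
31 mod 17 = 14
So ω_17^31 = ω_17^14 = e^(-2πi·14/17)

ω_17^31 = ω_17^14 = 0.4457+0.8952i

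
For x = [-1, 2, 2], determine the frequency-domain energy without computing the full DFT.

Parseval: Σ|x[n]|² = (1/N)Σ|X[k]|², so Σ|X[k]|² = N·Σ|x[n]|² = 3·9.0000

Σ|X[k]|² = N·Σ|x[n]|² = 3·9.0000 = 27.0000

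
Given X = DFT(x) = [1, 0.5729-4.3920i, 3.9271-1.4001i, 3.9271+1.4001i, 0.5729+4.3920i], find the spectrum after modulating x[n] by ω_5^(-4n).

Modulation property: DFT(ω_5^(-4n)·x[n]) = X[(k-4) mod 5], so circularly shift X by 4 positions.

X[k-4] = [0.5729-4.3920i, 3.9271-1.4001i, 3.9271+1.4001i, 0.5729+4.3920i, 1]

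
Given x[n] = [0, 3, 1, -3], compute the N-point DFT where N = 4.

X[k] = Σ(n=0 to 3) x[n] · ω_4^(nk)
where ω_4 = e^(-2πi/4)

Computing each X[k]:
X[0] = 1
X[1] = -1-6i
X[2] = 1
X[3] = -1+6i

X = [1, -1-6i, 1, -1+6i]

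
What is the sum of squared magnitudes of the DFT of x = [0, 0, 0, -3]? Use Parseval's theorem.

Parseval: Σ|x[n]|² = (1/N)Σ|X[k]|², so Σ|X[k]|² = N·Σ|x[n]|² = 4·9.0000

Σ|X[k]|² = N·Σ|x[n]|² = 4·9.0000 = 36.0000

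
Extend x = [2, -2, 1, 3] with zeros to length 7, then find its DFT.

Original 4-point DFT: [4, 1+5i, 2, 1-5i]
Zero-padded 7-point DFT provides frequency interpolation.

DFT_7([x, 0, ...]) = [4, -2.1724-0.7129i, 3.4145+4.7292i, 3.7579-1.2752i, 3.7579+1.2752i, 3.4145-4.7292i, -2.1724+0.7129i]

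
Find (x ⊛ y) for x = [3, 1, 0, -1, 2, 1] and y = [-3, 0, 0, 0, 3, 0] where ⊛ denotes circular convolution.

(x ⊛ y)[n] = Σ(m=0 to 5) x[m] · y[(n-m) mod 6]

Computing each output sample:
(x ⊛ y)[0] = -9
(x ⊛ y)[1] = -6
(x ⊛ y)[2] = 6
(x ⊛ y)[3] = 6
(x ⊛ y)[4] = 3
(x ⊛ y)[5] = 0

x ⊛ y = [-9, -6, 6, 6, 3, 0]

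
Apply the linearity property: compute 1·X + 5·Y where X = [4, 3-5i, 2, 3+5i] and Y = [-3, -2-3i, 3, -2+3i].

By linearity: DFT(1x + 5y) = 1·DFT(x) + 5·DFT(y)
= 1·[4, 3-5i, 2, 3+5i] + 5·[-3, -2-3i, 3, -2+3i]

Computing element-wise:
Z[0] = 1·(4) + 5·(-3) = -11
Z[1] = 1·(3-5i) + 5·(-2-3i) = -7-20i
Z[2] = 1·(2) + 5·(3) = 17
Z[3] = 1·(3+5i) + 5·(-2+3i) = -7+20i

DFT(1x + 5y) = 1·X + 5·Y = [-11, -7-20i, 17, -7+20i]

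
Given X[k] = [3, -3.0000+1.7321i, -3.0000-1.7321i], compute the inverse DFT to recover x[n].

x[n] = (1/3) Σ(k=0 to 2) X[k] · e^(2πikn/3)

Computing each x[n]:
x[0] = -1
x[1] = 1
x[2] = 3

x = [-1, 1, 3]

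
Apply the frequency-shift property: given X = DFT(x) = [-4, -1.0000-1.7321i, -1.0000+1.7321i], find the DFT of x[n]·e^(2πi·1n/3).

Modulation property: DFT(ω_3^(-1n)·x[n]) = X[(k-1) mod 3], so circularly shift X by 1 positions.

X[k-1] = [-1.0000+1.7321i, -4, -1.0000-1.7321i]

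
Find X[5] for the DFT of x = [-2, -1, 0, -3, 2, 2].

X[5] = Σ(n=0 to 5) x[n] · ω_6^(5n) where ω_6 = e^(-2πi/6)
= (-2)·ω_6^0 + (-1)·ω_6^5 + (0)·ω_6^10 + (-3)·ω_6^15 + (2)·ω_6^20 + (2)·ω_6^25

X[5] = 0.5000-4.3301i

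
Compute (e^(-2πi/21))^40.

Since ω_21^21 = 1, powers reduce modulo 21.
40 mod 21 = 19
So ω_21^40 = ω_21^19 = e^(-2πi·19/21)

ω_21^40 = ω_21^19 = 0.8262+0.5633i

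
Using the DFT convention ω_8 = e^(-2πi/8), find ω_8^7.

ω_8^7 = e^(-2πi·7/8)
= cos(-2π·7/8) + i·sin(-2π·7/8)
= cos(-14π/8) + i·sin(-14π/8)

ω_8^7 = cos(-14π/8) + i·sin(-14π/8) = 0.7071+0.7071i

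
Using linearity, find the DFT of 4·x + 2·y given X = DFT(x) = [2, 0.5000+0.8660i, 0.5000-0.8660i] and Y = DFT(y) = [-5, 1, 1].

By linearity: DFT(4x + 2y) = 4·DFT(x) + 2·DFT(y)
= 4·[2, 0.5000+0.8660i, 0.5000-0.8660i] + 2·[-5, 1, 1]

Computing element-wise:
Z[0] = 4·(2) + 2·(-5) = -2
Z[1] = 4·(0.5000+0.8660i) + 2·(1) = 4.0000+3.4640i
Z[2] = 4·(0.5000-0.8660i) + 2·(1) = 4.0000-3.4640i

DFT(4x + 2y) = 4·X + 2·Y = [-2, 4.0000+3.4640i, 4.0000-3.4640i]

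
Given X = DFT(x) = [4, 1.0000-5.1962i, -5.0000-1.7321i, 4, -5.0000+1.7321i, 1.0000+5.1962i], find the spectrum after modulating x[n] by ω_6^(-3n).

Modulation property: DFT(ω_6^(-3n)·x[n]) = X[(k-3) mod 6], so circularly shift X by 3 positions.

X[k-3] = [4, -5.0000+1.7321i, 1.0000+5.1962i, 4, 1.0000-5.1962i, -5.0000-1.7321i]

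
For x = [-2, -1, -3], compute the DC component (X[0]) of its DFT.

X[0] = Σ(n=0 to 2) x[n] · ω_3^0 = Σ x[n]
= (-2) + (-1) + (-3)

X[0] = -6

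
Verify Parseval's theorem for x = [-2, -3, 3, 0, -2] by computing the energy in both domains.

Time domain:
Σ|x[n]|² = |-2|² + |-3|² + |3|² + |0|² + |-2|² = 26.0000

Frequency domain:
(1/5)Σ|X[k]|² = (1/5)(|-4|² + |-5.9721-0.8123i|² + |2.9721+3.4410i|² + |2.9721-3.4410i|² + |-5.9721+0.8123i|²) = (1/5)·130.0000 = 26.0000

Both sides agree, confirming Parseval's theorem.

Σ|x[n]|² = (1/N)Σ|X[k]|² = 26.0000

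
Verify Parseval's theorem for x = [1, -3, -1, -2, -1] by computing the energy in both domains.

Time domain:
Σ|x[n]|² = |1|² + |-3|² + |-1|² + |-2|² + |-1|² = 16.0000

Frequency domain:
(1/5)Σ|X[k]|² = (1/5)(|-6|² + |2.1910+1.3143i|² + |3.3090+2.1266i|² + |3.3090-2.1266i|² + |2.1910-1.3143i|²) = (1/5)·80.0000 = 16.0000

Both sides agree, confirming Parseval's theorem.

Σ|x[n]|² = (1/N)Σ|X[k]|² = 16.0000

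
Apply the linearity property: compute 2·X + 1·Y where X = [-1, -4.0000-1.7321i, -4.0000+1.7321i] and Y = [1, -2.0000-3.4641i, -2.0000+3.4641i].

By linearity: DFT(2x + 1y) = 2·DFT(x) + 1·DFT(y)
= 2·[-1, -4.0000-1.7321i, -4.0000+1.7321i] + 1·[1, -2.0000-3.4641i, -2.0000+3.4641i]

Computing element-wise:
Z[0] = 2·(-1) + 1·(1) = -1
Z[1] = 2·(-4.0000-1.7321i) + 1·(-2.0000-3.4641i) = -10.0000-6.9283i
Z[2] = 2·(-4.0000+1.7321i) + 1·(-2.0000+3.4641i) = -10.0000+6.9283i

DFT(2x + 1y) = 2·X + 1·Y = [-1, -10.0000-6.9283i, -10.0000+6.9283i]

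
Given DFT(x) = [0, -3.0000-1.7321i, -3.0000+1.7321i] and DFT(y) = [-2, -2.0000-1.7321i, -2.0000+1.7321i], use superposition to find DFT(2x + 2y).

By linearity: DFT(2x + 2y) = 2·DFT(x) + 2·DFT(y)
= 2·[0, -3.0000-1.7321i, -3.0000+1.7321i] + 2·[-2, -2.0000-1.7321i, -2.0000+1.7321i]

Computing element-wise:
Z[0] = 2·(0) + 2·(-2) = -4
Z[1] = 2·(-3.0000-1.7321i) + 2·(-2.0000-1.7321i) = -10.0000-6.9284i
Z[2] = 2·(-3.0000+1.7321i) + 2·(-2.0000+1.7321i) = -10.0000+6.9284i

DFT(2x + 2y) = 2·X + 2·Y = [-4, -10.0000-6.9284i, -10.0000+6.9284i]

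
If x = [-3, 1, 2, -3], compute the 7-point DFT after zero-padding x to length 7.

Original 4-point DFT: [-3, -5-4i, 1, -5+4i]
Zero-padded 7-point DFT provides frequency interpolation.

DFT_7([x, 0, ...]) = [-3, -0.1186-1.4300i, -6.8949-2.4527i, -1.9864+4.0546i, -1.9864-4.0546i, -6.8949+2.4527i, -0.1186+1.4300i]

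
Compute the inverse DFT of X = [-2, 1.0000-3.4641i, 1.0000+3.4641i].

x[n] = (1/3) Σ(k=0 to 2) X[k] · e^(2πikn/3)

Computing each x[n]:
x[0] = 0
x[1] = 1
x[2] = -3

x = [0, 1, -3]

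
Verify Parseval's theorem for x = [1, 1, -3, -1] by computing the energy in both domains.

Time domain:
Σ|x[n]|² = |1|² + |1|² + |-3|² + |-1|² = 12.0000

Frequency domain:
(1/4)Σ|X[k]|² = (1/4)(|-2|² + |4-2i|² + |-2|² + |4+2i|²) = (1/4)·48.0000 = 12.0000

Both sides agree, confirming Parseval's theorem.

Σ|x[n]|² = (1/N)Σ|X[k]|² = 12.0000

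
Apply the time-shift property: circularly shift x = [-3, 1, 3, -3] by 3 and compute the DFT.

Time shift by 3: X_shifted[k] = ω_4^(3k) · X[k]
Shifted x = [1, 3, -3, -3]

DFT(x[n-3]) = [-2, 4-6i, -2, 4+6i]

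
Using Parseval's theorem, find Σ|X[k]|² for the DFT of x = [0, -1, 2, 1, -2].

Parseval: Σ|x[n]|² = (1/N)Σ|X[k]|², so Σ|X[k]|² = N·Σ|x[n]|² = 5·10.0000

Σ|X[k]|² = N·Σ|x[n]|² = 5·10.0000 = 50.0000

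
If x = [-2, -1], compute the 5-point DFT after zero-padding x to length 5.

Original 2-point DFT: [-3, -1]
Zero-padded 5-point DFT provides frequency interpolation.

DFT_5([x, 0, ...]) = [-3, -2.3090+0.9511i, -1.1910+0.5878i, -1.1910-0.5878i, -2.3090-0.9511i]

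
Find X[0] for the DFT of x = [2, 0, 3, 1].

X[0] = Σ(n=0 to 3) x[n] · ω_4^0 = Σ x[n]
= (2) + (0) + (3) + (1)

X[0] = 6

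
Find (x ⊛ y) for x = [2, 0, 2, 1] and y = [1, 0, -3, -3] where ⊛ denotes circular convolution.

(x ⊛ y)[n] = Σ(m=0 to 3) x[m] · y[(n-m) mod 4]

Computing each output sample:
(x ⊛ y)[0] = -4
(x ⊛ y)[1] = -9
(x ⊛ y)[2] = -7
(x ⊛ y)[3] = -5

x ⊛ y = [-4, -9, -7, -5]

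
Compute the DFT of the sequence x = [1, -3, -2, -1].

X[k] = Σ(n=0 to 3) x[n] · ω_4^(nk)
where ω_4 = e^(-2πi/4)

Computing each X[k]:
X[0] = -5
X[1] = 3+2i
X[2] = 3
X[3] = 3-2i

X = [-5, 3+2i, 3, 3-2i]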